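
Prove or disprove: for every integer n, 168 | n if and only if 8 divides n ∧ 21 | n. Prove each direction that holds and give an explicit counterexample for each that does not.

Equivalent; both directions hold.

[⇒] If 168 ∣ n, write n = 168q. Since 168 = 21·8, n = 8·(21q), so 8 ∣ n; and since 168 = 8·21, n = 21·(8q), so 21 ∣ n.

[⇐] Suppose 8 ∣ n and 21 ∣ n. Any common multiple of 8 and 21 is a multiple of their lcm; here gcd(8, 21) = 1, so lcm(8, 21) = 8·21 = 168, so 168 ∣ n.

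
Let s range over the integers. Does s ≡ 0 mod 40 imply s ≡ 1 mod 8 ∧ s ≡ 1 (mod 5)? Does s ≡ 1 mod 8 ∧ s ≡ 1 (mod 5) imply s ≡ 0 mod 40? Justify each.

Neither implication holds.

Forward direction. This fails: s = 0 gives 0 ≡ 0 (mod 40) but 0 ≡ 0 (mod 8), so the conjunction on the right does not hold.

Converse. This fails: s = 1 satisfies both congruences on the right (1 ≡ 1 mod 8 and 1 ≡ 1 mod 5) yet 1 ≡ 1 (mod 40), not 0.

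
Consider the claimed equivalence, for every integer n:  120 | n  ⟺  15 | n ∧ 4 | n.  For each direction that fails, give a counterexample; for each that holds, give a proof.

(⟹) If 120 ∣ n, write n = 120q. Since 120 = 8·15, n = 15·(8q), so 15 ∣ n; and since 120 = 30·4, n = 4·(30q), so 4 ∣ n.

(⟸) This fails: take n = 60. Both 15 ∣ 60 and 4 ∣ 60, yet 60 is not a multiple of 120 (since 60 = 0·120 + 60), so 120 ∤ 60.

Not equivalent: only (⇒) holds.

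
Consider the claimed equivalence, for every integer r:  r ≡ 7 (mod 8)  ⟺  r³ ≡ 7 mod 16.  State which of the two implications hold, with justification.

(⇒) fails; (⇐) holds.

(⇒) This fails: take r = 15. Then 15 ≡ 7 (mod 8), but 15³ = 3375 ≡ 15 (mod 16), not 7.

(⇐) Conversely, the residues r modulo 16 with r³ ≡ 7 (mod 16) are exactly {7}, and each is ≡ 7 (mod 8).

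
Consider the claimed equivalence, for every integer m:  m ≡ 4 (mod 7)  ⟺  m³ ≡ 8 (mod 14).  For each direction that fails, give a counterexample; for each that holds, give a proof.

Neither direction holds.

(⟹) This fails: take m = 11. Then 11 ≡ 4 (mod 7), but 11³ = 1331 ≡ 1 (mod 14), not 8.

(⟸) This fails: take m = 2. Then 2³ = 8 ≡ 8 (mod 14), yet 2 ≡ 2 (mod 7), not 4.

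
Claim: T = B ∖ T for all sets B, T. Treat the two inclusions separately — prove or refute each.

(⊆) This inclusion fails. Take B = ∅, T = {1}; then 1 ∈ T but 1 ∉ B ∖ T.

(⊇) This inclusion fails. Take B = {1}, T = ∅; then 1 ∈ B ∖ T but 1 ∉ T.

Both inclusions fail.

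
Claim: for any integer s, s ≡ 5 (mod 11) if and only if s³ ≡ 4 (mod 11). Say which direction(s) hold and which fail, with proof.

The biconditional holds.

(⇐) Suppose s³ ≡ 4 (mod 11). The only residue r in {0, …, 10} with r³ ≡ 4 (mod 11) is r = 5, so s ≡ 5 (mod 11).

(⇒) Suppose s ≡ 5 (mod 11). Write s = 11j + 5. Then (11j + 5)³ = 1331j³ + 1815j² + 825j + 125 = 11(121j³ + 165j² + 75j + 11) + 4, so s³ ≡ 4 (mod 11).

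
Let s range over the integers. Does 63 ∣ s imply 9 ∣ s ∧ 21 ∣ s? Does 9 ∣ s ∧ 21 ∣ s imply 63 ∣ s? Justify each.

(⟹) If 63 ∣ s, write s = 63q. Since 63 = 7·9, s = 9·(7q), so 9 ∣ s; and since 63 = 3·21, s = 21·(3q), so 21 ∣ s.

(⟸) Suppose 9 ∣ s and 21 ∣ s. Any common multiple of 9 and 21 is a multiple of their lcm; here lcm(9, 21) = 9·21/gcd(9, 21) = 189/3 = 63, so 63 ∣ s.

The biconditional holds.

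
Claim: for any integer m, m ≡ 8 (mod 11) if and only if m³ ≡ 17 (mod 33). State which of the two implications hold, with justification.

Only the reverse direction holds.

[⇒] This fails: take m = 19. Then 19 ≡ 8 (mod 11), but 19³ = 6859 ≡ 28 (mod 33), not 17.

[⇐] Conversely, the residues r modulo 33 with r³ ≡ 17 (mod 33) are exactly {8}, and each is ≡ 8 (mod 11).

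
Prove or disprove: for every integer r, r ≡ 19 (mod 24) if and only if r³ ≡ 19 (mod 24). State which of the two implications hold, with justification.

Both implications hold.

Forward direction. Suppose r ≡ 19 (mod 24). Write r = 24j + 19. Then (24j + 19)³ = 13824j³ + 32832j² + 25992j + 6859 = 24(576j³ + 1368j² + 1083j + 285) + 19, so r³ ≡ 19 (mod 24).

Converse. Suppose r³ ≡ 19 (mod 24). The only residue r in {0, …, 23} with r³ ≡ 19 (mod 24) is r = 19, so r ≡ 19 (mod 24).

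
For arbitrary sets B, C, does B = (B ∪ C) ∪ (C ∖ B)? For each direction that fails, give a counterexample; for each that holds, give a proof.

Reverse inclusion. This inclusion fails. Take B = ∅, C = {1}; then 1 ∈ (B ∪ C) ∪ (C ∖ B) but 1 ∉ B.

Forward inclusion. Let x ∈ B. Then either x ∈ B and x ∉ C; or x ∈ B ∩ C. In each case x ∈ (B ∪ C) ∪ (C ∖ B), so B ⊆ (B ∪ C) ∪ (C ∖ B).

(⊆) holds; (⊇) fails.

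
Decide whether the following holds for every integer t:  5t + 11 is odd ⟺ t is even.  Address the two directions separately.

Both implications hold.

(⟹) Suppose 5t + 11 is odd. Since 5 is odd, 5t and t have the same parity, so 5t + 11 ≡ t + 11 (mod 2). As 11 is odd, 5t + 11 is odd exactly when t is even. Thus t is even.

(⟸) Conversely, suppose t is even; write t = 2j. Then 5t + 11 = 5·(2j) + 11 = 2·5j + 11, which is odd.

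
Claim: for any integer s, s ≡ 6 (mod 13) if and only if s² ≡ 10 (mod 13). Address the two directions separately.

(⟹) Suppose s ≡ 6 (mod 13). Write s = 13j + 6. Then (13j + 6)² = 169j² + 156j + 36 = 13(13j² + 12j + 2) + 10, so s² ≡ 10 (mod 13).

(⟸) This fails: take s = 7. Then 7² = 49 ≡ 10 (mod 13), yet 7 ≡ 7 (mod 13), not 6.

(⇒) holds; (⇐) fails.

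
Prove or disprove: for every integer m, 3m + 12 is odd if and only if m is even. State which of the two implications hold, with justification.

Both directions fail.

(⇒) This fails: m = 3 gives 3m + 12 = 21, which is odd, but 3 is odd, not even.

(⇐) This also fails: m = 0 is even, but 3m + 12 = 12 is even, not odd.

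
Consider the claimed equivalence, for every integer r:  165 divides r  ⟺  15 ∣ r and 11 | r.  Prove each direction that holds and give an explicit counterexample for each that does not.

(⇒) If 165 ∣ r, write r = 165q. Since 165 = 11·15, r = 15·(11q), so 15 ∣ r; and since 165 = 15·11, r = 11·(15q), so 11 ∣ r.

(⇐) Suppose 15 ∣ r and 11 ∣ r. Any common multiple of 15 and 11 is a multiple of their lcm; here gcd(15, 11) = 1, so lcm(15, 11) = 15·11 = 165, so 165 ∣ r.

The biconditional holds.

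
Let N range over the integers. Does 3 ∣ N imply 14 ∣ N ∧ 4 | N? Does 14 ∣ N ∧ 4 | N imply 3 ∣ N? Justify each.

Neither direction holds.

Forward direction. This fails: take N = 3. Certainly 3 ∣ 3, but 14 ∤ 3.

Converse. This fails: take N = 28. Both 14 ∣ 28 and 4 ∣ 28, yet 28 is not a multiple of 3 (since 28 = 9·3 + 1), so 3 ∤ 28.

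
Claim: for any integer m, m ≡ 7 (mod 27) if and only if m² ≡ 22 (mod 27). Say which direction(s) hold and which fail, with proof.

The forward direction holds; the converse fails.

(⟸) This fails: take m = 20. Then 20² = 400 ≡ 22 (mod 27), yet 20 ≡ 20 (mod 27), not 7.

(⟹) Suppose m ≡ 7 (mod 27). Write m = 27j + 7. Then (27j + 7)² = 729j² + 378j + 49 = 27(27j² + 14j + 1) + 22, so m² ≡ 22 (mod 27).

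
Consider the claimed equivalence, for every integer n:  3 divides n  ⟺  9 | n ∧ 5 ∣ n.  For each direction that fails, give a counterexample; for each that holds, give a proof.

[⇒] This fails: take n = 3. Certainly 3 ∣ 3, but 9 ∤ 3.

[⇐] Suppose 9 ∣ n and 5 ∣ n. Any common multiple of 9 and 5 is a multiple of their lcm; here gcd(9, 5) = 1, so lcm(9, 5) = 9·5 = 45, so 45 ∣ n. Since 3 ∣ 45, it follows that 3 ∣ n.

Only the converse holds.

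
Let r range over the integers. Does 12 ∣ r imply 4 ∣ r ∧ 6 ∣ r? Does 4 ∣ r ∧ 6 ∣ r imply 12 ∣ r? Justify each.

(→) If 12 ∣ r, write r = 12q. Since 12 = 3·4, r = 4·(3q), so 4 ∣ r; and since 12 = 2·6, r = 6·(2q), so 6 ∣ r.

(←) Suppose 4 ∣ r and 6 ∣ r. Any common multiple of 4 and 6 is a multiple of their lcm; here lcm(4, 6) = 4·6/gcd(4, 6) = 24/2 = 12, so 12 ∣ r.

Both directions hold.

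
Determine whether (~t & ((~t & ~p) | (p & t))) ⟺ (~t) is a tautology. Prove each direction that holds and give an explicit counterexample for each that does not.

(⇒) Assume the antecedent. If t is true, the antecedent cannot hold. If t is false, ~t reduces to true regardless of the other variables. Either way ~t holds.

(⇐) This fails. Under t = F, p = T, the left side is false but the right side is true.

Only the forward direction holds.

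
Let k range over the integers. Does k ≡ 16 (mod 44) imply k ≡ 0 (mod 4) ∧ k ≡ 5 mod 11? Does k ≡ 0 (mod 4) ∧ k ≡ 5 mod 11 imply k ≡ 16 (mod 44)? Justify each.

Both directions hold.

(⇒) Suppose k ≡ 16 (mod 44); write k = 44j + 16. Since 4 ∣ 44, reducing mod 4 gives k ≡ 16 ≡ 0 (mod 4); since 11 ∣ 44, reducing mod 11 gives k ≡ 16 ≡ 5 (mod 11).

(⇐) Conversely, if k ≡ 0 (mod 4) and k ≡ 5 (mod 11), then by the Chinese remainder theorem k ≡ 16 (mod 44). This is exactly k ≡ 16 (mod 44).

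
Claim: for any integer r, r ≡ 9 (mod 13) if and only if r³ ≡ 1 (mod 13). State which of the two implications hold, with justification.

Forward direction. Suppose r ≡ 9 (mod 13). Write r = 13j + 9. Then (13j + 9)³ = 2197j³ + 4563j² + 3159j + 729 = 13(169j³ + 351j² + 243j + 56) + 1, so r³ ≡ 1 (mod 13).

Converse. This fails: take r = 1. Then 1³ = 1 ≡ 1 (mod 13), yet 1 ≡ 1 (mod 13), not 9.

Only the forward implication holds.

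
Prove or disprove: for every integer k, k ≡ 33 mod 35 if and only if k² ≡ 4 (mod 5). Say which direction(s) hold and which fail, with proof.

(⟹) Suppose k ≡ 33 (mod 35). Then k² ≡ 33² = 1089 (mod 35), and since 5 ∣ 35, also k² ≡ 4 (mod 5).

(⟸) This fails: take k = 2. Then 2² = 4 ≡ 4 (mod 5), yet 2 ≡ 2 (mod 35), not 33.

(⇒) holds; (⇐) fails.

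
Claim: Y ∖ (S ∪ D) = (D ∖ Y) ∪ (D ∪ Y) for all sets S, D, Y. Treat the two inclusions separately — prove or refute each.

Reverse inclusion. This inclusion fails. Take S = ∅, D = {1}, Y = ∅; then 1 ∈ (D ∖ Y) ∪ (D ∪ Y) but 1 ∉ Y ∖ (S ∪ D).

Forward inclusion. Let x ∈ Y ∖ (S ∪ D). Then x ∈ Y and x ∉ S, D, from which x ∈ (D ∖ Y) ∪ (D ∪ Y).

(⊆) holds; (⊇) fails.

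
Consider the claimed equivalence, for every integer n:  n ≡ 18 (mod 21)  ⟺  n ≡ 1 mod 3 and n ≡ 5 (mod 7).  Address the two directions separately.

(→) This fails: n = 18 gives 18 ≡ 18 (mod 21) but 18 ≡ 0 (mod 3), so the conjunction on the right does not hold.

(←) This fails: n = 19 satisfies both congruences on the right (19 ≡ 1 mod 3 and 19 ≡ 5 mod 7) yet 19 ≡ 19 (mod 21), not 18.

Neither direction holds.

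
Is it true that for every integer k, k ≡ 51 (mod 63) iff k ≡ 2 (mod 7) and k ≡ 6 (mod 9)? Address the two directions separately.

(←) If k ≡ 2 (mod 7) and k ≡ 6 (mod 9), then by the Chinese remainder theorem k ≡ 51 (mod 63). This is exactly k ≡ 51 (mod 63).

(→) Suppose k ≡ 51 (mod 63); write k = 63j + 51. Since 7 ∣ 63, reducing mod 7 gives k ≡ 51 ≡ 2 (mod 7); since 9 ∣ 63, reducing mod 9 gives k ≡ 51 ≡ 6 (mod 9).

Both implications hold.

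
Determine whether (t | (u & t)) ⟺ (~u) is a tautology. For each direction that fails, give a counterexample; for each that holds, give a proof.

Neither direction holds.

(⟹) This fails. Under t = T, u = T, the left side is true but the right side is false.

(⟸) This fails. Under t = F, u = F, the left side is false but the right side is true.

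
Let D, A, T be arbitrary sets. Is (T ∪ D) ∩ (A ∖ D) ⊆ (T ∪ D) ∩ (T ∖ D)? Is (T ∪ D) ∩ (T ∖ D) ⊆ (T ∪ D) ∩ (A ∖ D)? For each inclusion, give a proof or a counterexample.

(⟸) This inclusion fails. Take D = ∅, A = ∅, T = {1}; then 1 ∈ (T ∪ D) ∩ (T ∖ D) but 1 ∉ (T ∪ D) ∩ (A ∖ D).

(⟹) Let x ∈ (T ∪ D) ∩ (A ∖ D). Then x ∈ A ∩ T and x ∉ D, from which x ∈ (T ∪ D) ∩ (T ∖ D).

Only the forward inclusion holds.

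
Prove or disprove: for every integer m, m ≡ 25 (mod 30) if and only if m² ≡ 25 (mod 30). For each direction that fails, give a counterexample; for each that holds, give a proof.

[⇒] Suppose m ≡ 25 (mod 30). Write m = 30j + 25. Then (30j + 25)² = 900j² + 1500j + 625 = 30(30j² + 50j + 20) + 25, so m² ≡ 25 (mod 30).

[⇐] This fails: take m = 5. Then 5² = 25 ≡ 25 (mod 30), yet 5 ≡ 5 (mod 30), not 25.

Only the forward direction holds.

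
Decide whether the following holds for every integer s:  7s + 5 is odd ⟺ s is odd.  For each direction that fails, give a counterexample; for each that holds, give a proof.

[⇒] This fails: s = 6 gives 7s + 5 = 47, which is odd, but 6 is even, not odd.

[⇐] This also fails: s = 3 is odd, but 7s + 5 = 26 is even, not odd.

Both directions fail.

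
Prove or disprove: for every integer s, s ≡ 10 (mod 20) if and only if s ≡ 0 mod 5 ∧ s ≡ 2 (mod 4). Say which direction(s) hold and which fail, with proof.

Both directions hold.

(⇒) Suppose s ≡ 10 (mod 20); write s = 20j + 10. Since 5 ∣ 20, reducing mod 5 gives s ≡ 10 ≡ 0 (mod 5); since 4 ∣ 20, reducing mod 4 gives s ≡ 10 ≡ 2 (mod 4).

(⇐) Conversely, if s ≡ 0 (mod 5) and s ≡ 2 (mod 4), then by the Chinese remainder theorem s ≡ 10 (mod 20). This is exactly s ≡ 10 (mod 20).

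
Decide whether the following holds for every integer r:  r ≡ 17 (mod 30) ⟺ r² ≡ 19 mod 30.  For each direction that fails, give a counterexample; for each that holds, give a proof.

(←) This fails: take r = 7. Then 7² = 49 ≡ 19 (mod 30), yet 7 ≡ 7 (mod 30), not 17.

(→) Suppose r ≡ 17 (mod 30). Write r = 30j + 17. Then (30j + 17)² = 900j² + 1020j + 289 = 30(30j² + 34j + 9) + 19, so r² ≡ 19 (mod 30).

The forward direction holds; the converse fails.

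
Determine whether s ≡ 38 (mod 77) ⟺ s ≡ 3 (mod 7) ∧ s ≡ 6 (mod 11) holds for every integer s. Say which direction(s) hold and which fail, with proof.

(⇒) This fails: s = 38 gives 38 ≡ 38 (mod 77) but 38 ≡ 5 (mod 11), so the conjunction on the right does not hold.

(⇐) This fails: s = 17 satisfies both congruences on the right (17 ≡ 3 mod 7 and 17 ≡ 6 mod 11) yet 17 ≡ 17 (mod 77), not 38.

Both directions fail.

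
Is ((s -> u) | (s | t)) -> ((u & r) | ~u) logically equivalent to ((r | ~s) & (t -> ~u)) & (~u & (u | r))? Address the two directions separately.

Only the converse holds.

(⟹) This fails. Under r = F, t = F, u = F, s = F, the left side is true but the right side is false.

(⟸) Assume the antecedent. If r is true, the consequent reduces to true regardless of the other variables. If r is false, the antecedent cannot hold. Either way the consequent holds.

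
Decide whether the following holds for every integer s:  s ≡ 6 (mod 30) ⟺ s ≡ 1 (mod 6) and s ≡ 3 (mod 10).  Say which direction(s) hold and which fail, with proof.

Both directions fail.

(⇒) This fails: s = 6 gives 6 ≡ 6 (mod 30) but 6 ≡ 0 (mod 6), so the conjunction on the right does not hold.

(⇐) This fails: s = 13 satisfies both congruences on the right (13 ≡ 1 mod 6 and 13 ≡ 3 mod 10) yet 13 ≡ 13 (mod 30), not 6.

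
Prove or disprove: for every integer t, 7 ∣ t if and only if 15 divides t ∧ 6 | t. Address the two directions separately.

[⇒] This fails: take t = 7. Certainly 7 ∣ 7, but 15 ∤ 7.

[⇐] This fails: take t = 30. Both 15 ∣ 30 and 6 ∣ 30, yet 30 is not a multiple of 7 (since 30 = 4·7 + 2), so 7 ∤ 30.

(⇒) fails and (⇐) fails.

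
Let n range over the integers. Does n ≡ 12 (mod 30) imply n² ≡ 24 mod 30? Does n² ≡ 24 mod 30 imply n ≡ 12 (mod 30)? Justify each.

Forward direction. Suppose n ≡ 12 (mod 30). Write n = 30j + 12. Then (30j + 12)² = 900j² + 720j + 144 = 30(30j² + 24j + 4) + 24, so n² ≡ 24 (mod 30).

Converse. This fails: take n = 18. Then 18² = 324 ≡ 24 (mod 30), yet 18 ≡ 18 (mod 30), not 12.

Only the forward direction holds.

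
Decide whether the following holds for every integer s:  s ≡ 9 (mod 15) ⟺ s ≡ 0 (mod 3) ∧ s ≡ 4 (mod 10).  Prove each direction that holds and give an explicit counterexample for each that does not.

Only the converse holds.

[⇐] If s ≡ 0 (mod 3) and s ≡ 4 (mod 10), then by the Chinese remainder theorem s ≡ 24 (mod 30). Since 24 ≡ 9 (mod 15) and 15 ∣ 30, we get s ≡ 9 (mod 15).

[⇒] This fails: s = 9 gives 9 ≡ 9 (mod 15) but 9 ≡ 9 (mod 10), so the conjunction on the right does not hold.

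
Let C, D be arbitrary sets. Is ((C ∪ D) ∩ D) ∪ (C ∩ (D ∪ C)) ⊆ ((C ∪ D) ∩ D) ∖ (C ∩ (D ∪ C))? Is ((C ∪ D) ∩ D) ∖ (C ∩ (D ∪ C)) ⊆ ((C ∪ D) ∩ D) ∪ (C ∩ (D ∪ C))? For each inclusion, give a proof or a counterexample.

The sets are not equal: only the reverse inclusion holds.

(⊆) This inclusion fails. Take C = {1}, D = ∅; then 1 ∈ ((C ∪ D) ∩ D) ∪ (C ∩ (D ∪ C)) but 1 ∉ ((C ∪ D) ∩ D) ∖ (C ∩ (D ∪ C)).

(⊇) Let x ∈ ((C ∪ D) ∩ D) ∖ (C ∩ (D ∪ C)). Then x ∈ D and x ∉ C, from which x ∈ ((C ∪ D) ∩ D) ∪ (C ∩ (D ∪ C)).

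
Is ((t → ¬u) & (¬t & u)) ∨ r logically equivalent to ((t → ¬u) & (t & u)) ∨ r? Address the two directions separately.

(⇒) This fails. Under u = T, t = F, r = F, the left side is true but the right side is false.

(⇐) Assume the antecedent. If u is true, the antecedent forces (u = T, t = F, r = T) or (u = T, t = T, r = T), and ((t → ¬u) & (¬t & u)) ∨ r holds there. If u is false, the antecedent forces (u = F, t = F, r = T) or (u = F, t = T, r = T), and ((t → ¬u) & (¬t & u)) ∨ r holds there. Either way ((t → ¬u) & (¬t & u)) ∨ r holds.

Not equivalent: only (⇐) holds.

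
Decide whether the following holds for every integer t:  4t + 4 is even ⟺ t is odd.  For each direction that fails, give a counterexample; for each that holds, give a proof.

(⇒) This fails: take t = 2. Then 4t + 4 = 12, which is even, yet t = 2 is even, not odd.

(⇐) Suppose t is odd. Since 4 is even, 4t is even for every t, so 4t + 4 has the same parity as 4, which is even. Hence 4t + 4 is even.

The forward direction fails; the converse holds.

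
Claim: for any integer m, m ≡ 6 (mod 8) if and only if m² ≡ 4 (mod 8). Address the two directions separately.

Not equivalent: only (⇒) holds.

(⇐) This fails: take m = 2. Then 2² = 4 ≡ 4 (mod 8), yet 2 ≡ 2 (mod 8), not 6.

(⇒) Suppose m ≡ 6 (mod 8). Write m = 8j + 6. Then (8j + 6)² = 64j² + 96j + 36 = 8(8j² + 12j + 4) + 4, so m² ≡ 4 (mod 8).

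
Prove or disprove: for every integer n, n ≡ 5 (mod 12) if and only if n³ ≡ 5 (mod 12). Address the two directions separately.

Both implications hold.

[⇒] Suppose n ≡ 5 (mod 12). Write n = 12j + 5. Then (12j + 5)³ = 1728j³ + 2160j² + 900j + 125 = 12(144j³ + 180j² + 75j + 10) + 5, so n³ ≡ 5 (mod 12).

[⇐] Conversely, suppose n³ ≡ 5 (mod 12). The only residue r in {0, …, 11} with r³ ≡ 5 (mod 12) is r = 5, so n ≡ 5 (mod 12).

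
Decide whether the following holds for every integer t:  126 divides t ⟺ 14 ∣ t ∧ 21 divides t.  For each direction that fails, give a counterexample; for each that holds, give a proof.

Only the forward implication holds.

(⇒) If 126 ∣ t, write t = 126q. Since 126 = 9·14, t = 14·(9q), so 14 ∣ t; and since 126 = 6·21, t = 21·(6q), so 21 ∣ t.

(⇐) This fails: take t = 42. Both 14 ∣ 42 and 21 ∣ 42, yet 42 is not a multiple of 126 (since 42 = 0·126 + 42), so 126 ∤ 42.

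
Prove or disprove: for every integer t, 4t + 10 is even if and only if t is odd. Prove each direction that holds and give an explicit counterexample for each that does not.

Only the reverse direction holds.

[⇐] Suppose t is odd. Since 4 is even, 4t is even for every t, so 4t + 10 has the same parity as 10, which is even. Hence 4t + 10 is even.

[⇒] This fails: take t = 4. Then 4t + 10 = 26, which is even, yet t = 4 is even, not odd.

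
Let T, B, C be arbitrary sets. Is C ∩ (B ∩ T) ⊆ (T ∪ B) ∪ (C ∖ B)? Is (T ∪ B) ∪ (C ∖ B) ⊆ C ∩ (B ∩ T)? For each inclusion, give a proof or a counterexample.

The sets are not equal: only the forward inclusion holds.

(⟹) Let x ∈ C ∩ (B ∩ T). Then x ∈ T ∩ B ∩ C, from which x ∈ (T ∪ B) ∪ (C ∖ B).

(⟸) This inclusion fails. Take T = {1}, B = ∅, C = ∅; then 1 ∈ (T ∪ B) ∪ (C ∖ B) but 1 ∉ C ∩ (B ∩ T).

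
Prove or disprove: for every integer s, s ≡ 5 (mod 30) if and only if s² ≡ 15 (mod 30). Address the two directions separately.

Both directions fail.

Forward direction. This fails: take s = 5. Then 5 ≡ 5 (mod 30), but 5² = 25 ≡ 25 (mod 30), not 15.

Converse. This fails: take s = 15. Then 15² = 225 ≡ 15 (mod 30), yet 15 ≡ 15 (mod 30), not 5.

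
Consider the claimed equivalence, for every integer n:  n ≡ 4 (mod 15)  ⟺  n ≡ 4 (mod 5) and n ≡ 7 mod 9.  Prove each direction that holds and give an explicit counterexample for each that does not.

Only the reverse direction holds.

(→) This fails: n = 19 gives 19 ≡ 4 (mod 15) but 19 ≡ 1 (mod 9), so the conjunction on the right does not hold.

(←) Conversely, if n ≡ 4 (mod 5) and n ≡ 7 (mod 9), then by the Chinese remainder theorem n ≡ 34 (mod 45). Since 34 ≡ 4 (mod 15) and 15 ∣ 45, we get n ≡ 4 (mod 15).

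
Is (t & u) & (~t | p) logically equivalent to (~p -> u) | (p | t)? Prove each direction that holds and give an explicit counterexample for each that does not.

Only the forward implication holds.

(→) Assume the antecedent. If t is true, (~p -> u) | (p | t) reduces to true regardless of the other variables. If t is false, the antecedent cannot hold. Either way (~p -> u) | (p | t) holds.

(←) This fails. Under t = T, u = F, p = F, the left side is false but the right side is true.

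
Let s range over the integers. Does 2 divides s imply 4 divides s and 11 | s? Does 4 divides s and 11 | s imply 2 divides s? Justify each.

Only the converse holds.

(→) This fails: take s = 2. Certainly 2 ∣ 2, but 4 ∤ 2.

(←) Suppose 4 ∣ s and 11 ∣ s. Any common multiple of 4 and 11 is a multiple of their lcm; here gcd(4, 11) = 1, so lcm(4, 11) = 4·11 = 44, so 44 ∣ s. Since 2 ∣ 44, it follows that 2 ∣ s.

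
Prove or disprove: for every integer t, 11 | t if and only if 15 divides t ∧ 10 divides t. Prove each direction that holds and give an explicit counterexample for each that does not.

Forward direction. This fails: take t = 11. Certainly 11 ∣ 11, but 15 ∤ 11.

Converse. This fails: take t = 30. Both 15 ∣ 30 and 10 ∣ 30, yet 30 is not a multiple of 11 (since 30 = 2·11 + 8), so 11 ∤ 30.

(⇒) fails and (⇐) fails.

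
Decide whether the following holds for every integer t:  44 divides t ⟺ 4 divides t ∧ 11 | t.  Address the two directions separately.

The biconditional holds.

(←) Suppose 4 ∣ t and 11 ∣ t. Any common multiple of 4 and 11 is a multiple of their lcm; here gcd(4, 11) = 1, so lcm(4, 11) = 4·11 = 44, so 44 ∣ t.

(→) If 44 ∣ t, write t = 44q. Since 44 = 11·4, t = 4·(11q), so 4 ∣ t; and since 44 = 4·11, t = 11·(4q), so 11 ∣ t.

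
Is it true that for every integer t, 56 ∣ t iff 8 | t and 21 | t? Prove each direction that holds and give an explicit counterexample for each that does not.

[⇒] This fails: take t = 56. Certainly 56 ∣ 56, but 21 ∤ 56.

[⇐] Suppose 8 ∣ t and 21 ∣ t. Any common multiple of 8 and 21 is a multiple of their lcm; here gcd(8, 21) = 1, so lcm(8, 21) = 8·21 = 168, so 168 ∣ t. Since 56 ∣ 168, it follows that 56 ∣ t.

Only the converse holds.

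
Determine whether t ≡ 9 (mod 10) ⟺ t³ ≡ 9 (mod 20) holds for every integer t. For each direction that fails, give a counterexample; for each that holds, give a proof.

Not equivalent: only (⇐) holds.

(→) This fails: take t = 19. Then 19 ≡ 9 (mod 10), but 19³ = 6859 ≡ 19 (mod 20), not 9.

(←) Conversely, the residues r modulo 20 with r³ ≡ 9 (mod 20) are exactly {9}, and each is ≡ 9 (mod 10).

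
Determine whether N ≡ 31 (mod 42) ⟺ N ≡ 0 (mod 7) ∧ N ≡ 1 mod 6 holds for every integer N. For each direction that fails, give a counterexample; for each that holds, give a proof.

[⇒] This fails: N = 31 gives 31 ≡ 31 (mod 42) but 31 ≡ 3 (mod 7), so the conjunction on the right does not hold.

[⇐] This fails: N = 7 satisfies both congruences on the right (7 ≡ 0 mod 7 and 7 ≡ 1 mod 6) yet 7 ≡ 7 (mod 42), not 31.

Neither implication holds.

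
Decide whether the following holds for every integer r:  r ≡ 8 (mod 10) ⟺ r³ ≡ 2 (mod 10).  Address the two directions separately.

[⇒] Suppose r ≡ 8 (mod 10). Write r = 10j + 8. Then (10j + 8)³ = 1000j³ + 2400j² + 1920j + 512 = 10(100j³ + 240j² + 192j + 51) + 2, so r³ ≡ 2 (mod 10).

[⇐] Conversely, suppose r³ ≡ 2 (mod 10). The only residue r in {0, …, 9} with r³ ≡ 2 (mod 10) is r = 8, so r ≡ 8 (mod 10).

Both directions hold; the statement is true.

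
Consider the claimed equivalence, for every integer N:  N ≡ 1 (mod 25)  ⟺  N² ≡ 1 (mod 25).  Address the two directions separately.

(→) Suppose N ≡ 1 (mod 25). Write N = 25j + 1. Then (25j + 1)² = 625j² + 50j + 1 = 25(25j² + 2j) + 1, so N² ≡ 1 (mod 25).

(←) This fails: take N = 24. Then 24² = 576 ≡ 1 (mod 25), yet 24 ≡ 24 (mod 25), not 1.

The forward direction holds; the converse fails.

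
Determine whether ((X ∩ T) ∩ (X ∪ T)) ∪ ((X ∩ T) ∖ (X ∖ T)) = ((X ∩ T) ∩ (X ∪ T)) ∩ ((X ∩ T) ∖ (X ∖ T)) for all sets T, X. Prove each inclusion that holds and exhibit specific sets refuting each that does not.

Forward inclusion. Let x ∈ ((X ∩ T) ∩ (X ∪ T)) ∪ ((X ∩ T) ∖ (X ∖ T)). Then x ∈ T ∩ X, from which x ∈ ((X ∩ T) ∩ (X ∪ T)) ∩ ((X ∩ T) ∖ (X ∖ T)).

Reverse inclusion. Let x ∈ ((X ∩ T) ∩ (X ∪ T)) ∩ ((X ∩ T) ∖ (X ∖ T)). Then x ∈ T ∩ X, from which x ∈ ((X ∩ T) ∩ (X ∪ T)) ∪ ((X ∩ T) ∖ (X ∖ T)).

The two sets are equal.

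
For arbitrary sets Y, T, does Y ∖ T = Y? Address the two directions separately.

(⊆) Let x ∈ Y ∖ T. Then x ∈ Y and x ∉ T, from which x ∈ Y.

(⊇) This inclusion fails. Take Y = {1}, T = {1}; then 1 ∈ Y but 1 ∉ Y ∖ T.

Only the forward inclusion holds.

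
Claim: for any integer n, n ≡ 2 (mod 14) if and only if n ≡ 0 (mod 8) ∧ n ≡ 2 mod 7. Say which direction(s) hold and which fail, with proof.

(⟹) This fails: n = 2 gives 2 ≡ 2 (mod 14) but 2 ≡ 2 (mod 8), so the conjunction on the right does not hold.

(⟸) Conversely, if n ≡ 0 (mod 8) and n ≡ 2 (mod 7), then by the Chinese remainder theorem n ≡ 16 (mod 56). Since 16 ≡ 2 (mod 14) and 14 ∣ 56, we get n ≡ 2 (mod 14).

Only the reverse direction holds.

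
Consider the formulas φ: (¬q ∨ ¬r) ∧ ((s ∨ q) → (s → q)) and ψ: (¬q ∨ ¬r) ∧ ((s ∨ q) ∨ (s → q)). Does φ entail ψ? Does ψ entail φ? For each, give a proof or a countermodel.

(←) This fails. Under q = F, s = T, r = F, the left side is false but the right side is true.

(→) Assume the antecedent. If q is true, the antecedent forces (q = T, s = F, r = F) or (q = T, s = T, r = F), and the consequent holds there. If q is false, the consequent reduces to true regardless of the other variables. Either way the consequent holds.

Only the forward implication holds.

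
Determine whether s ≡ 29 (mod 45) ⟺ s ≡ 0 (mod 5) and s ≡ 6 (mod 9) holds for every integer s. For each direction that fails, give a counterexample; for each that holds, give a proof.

(⇒) fails and (⇐) fails.

[⇒] This fails: s = 29 gives 29 ≡ 29 (mod 45) but 29 ≡ 4 (mod 5), so the conjunction on the right does not hold.

[⇐] This fails: s = 15 satisfies both congruences on the right (15 ≡ 0 mod 5 and 15 ≡ 6 mod 9) yet 15 ≡ 15 (mod 45), not 29.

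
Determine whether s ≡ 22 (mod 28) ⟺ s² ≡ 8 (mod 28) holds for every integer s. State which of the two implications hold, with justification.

[⇒] Suppose s ≡ 22 (mod 28). Write s = 28j + 22. Then (28j + 22)² = 784j² + 1232j + 484 = 28(28j² + 44j + 17) + 8, so s² ≡ 8 (mod 28).

[⇐] This fails: take s = 6. Then 6² = 36 ≡ 8 (mod 28), yet 6 ≡ 6 (mod 28), not 22.

Only the forward implication holds.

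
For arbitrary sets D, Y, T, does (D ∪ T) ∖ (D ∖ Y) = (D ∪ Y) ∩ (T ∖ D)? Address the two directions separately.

Only the reverse inclusion holds.

Forward inclusion. This inclusion fails. Take D = {1}, Y = {1}, T = ∅; then 1 ∈ (D ∪ T) ∖ (D ∖ Y) but 1 ∉ (D ∪ Y) ∩ (T ∖ D).

Reverse inclusion. Let x ∈ (D ∪ Y) ∩ (T ∖ D). Then x ∈ Y ∩ T and x ∉ D, from which x ∈ (D ∪ T) ∖ (D ∖ Y).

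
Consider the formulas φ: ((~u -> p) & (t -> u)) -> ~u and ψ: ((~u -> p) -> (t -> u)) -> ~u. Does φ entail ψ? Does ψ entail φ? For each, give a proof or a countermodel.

Both directions hold.

(←) Assume the antecedent. If p is true, the antecedent forces (p = T, u = F, t = F) or (p = T, u = F, t = T), and ((~u -> p) & (t -> u)) -> ~u holds there. If p is false, the antecedent forces (p = F, u = F, t = F) or (p = F, u = F, t = T), and ((~u -> p) & (t -> u)) -> ~u holds there. Either way ((~u -> p) & (t -> u)) -> ~u holds.

(→) Assume the antecedent. If p is true, the antecedent forces (p = T, u = F, t = F) or (p = T, u = F, t = T), and ((~u -> p) -> (t -> u)) -> ~u holds there. If p is false, the antecedent forces (p = F, u = F, t = F) or (p = F, u = F, t = T), and ((~u -> p) -> (t -> u)) -> ~u holds there. Either way ((~u -> p) -> (t -> u)) -> ~u holds.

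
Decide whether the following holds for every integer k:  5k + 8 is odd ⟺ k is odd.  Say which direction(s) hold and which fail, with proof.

(⇒) Suppose 5k + 8 is odd. Since 5 is odd, 5k and k have the same parity, so 5k + 8 ≡ k + 8 (mod 2). As 8 is even, 5k + 8 is odd exactly when k is odd. Thus k is odd.

(⇐) Conversely, suppose k is odd; write k = 2j + 1. Then 5k + 8 = 5·(2j + 1) + 8 = 2·5j + 13, which is odd.

Both implications hold.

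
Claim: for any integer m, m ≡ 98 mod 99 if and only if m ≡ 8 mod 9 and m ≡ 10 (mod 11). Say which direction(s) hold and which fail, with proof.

(→) Suppose m ≡ 98 (mod 99); write m = 99j + 98. Since 9 ∣ 99, reducing mod 9 gives m ≡ 98 ≡ 8 (mod 9); since 11 ∣ 99, reducing mod 11 gives m ≡ 98 ≡ 10 (mod 11).

(←) Conversely, if m ≡ 8 (mod 9) and m ≡ 10 (mod 11), then by the Chinese remainder theorem m ≡ 98 (mod 99). This is exactly m ≡ 98 (mod 99).

Both implications hold.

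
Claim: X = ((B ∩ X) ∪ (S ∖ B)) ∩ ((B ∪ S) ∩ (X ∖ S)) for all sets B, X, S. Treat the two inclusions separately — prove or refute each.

Forward inclusion. This inclusion fails. Take B = ∅, X = {1}, S = ∅; then 1 ∈ X but 1 ∉ ((B ∩ X) ∪ (S ∖ B)) ∩ ((B ∪ S) ∩ (X ∖ S)).

Reverse inclusion. Let x ∈ ((B ∩ X) ∪ (S ∖ B)) ∩ ((B ∪ S) ∩ (X ∖ S)). Then x ∈ B ∩ X and x ∉ S, from which x ∈ X.

(⊆) fails; (⊇) holds.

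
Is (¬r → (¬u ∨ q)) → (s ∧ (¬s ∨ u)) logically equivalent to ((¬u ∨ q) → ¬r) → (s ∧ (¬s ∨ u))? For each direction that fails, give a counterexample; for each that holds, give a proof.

(⇒) fails and (⇐) fails.

Forward direction. This fails. Under q = F, r = F, s = F, u = T, the left side is true but the right side is false.

Converse. This fails. Under q = F, r = T, s = F, u = F, the left side is false but the right side is true.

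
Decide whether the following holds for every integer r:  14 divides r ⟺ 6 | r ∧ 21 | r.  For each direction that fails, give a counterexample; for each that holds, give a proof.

(←) Suppose 6 ∣ r and 21 ∣ r. Any common multiple of 6 and 21 is a multiple of their lcm; here lcm(6, 21) = 6·21/gcd(6, 21) = 126/3 = 42, so 42 ∣ r. Since 14 ∣ 42, it follows that 14 ∣ r.

(→) This fails: take r = 14. Certainly 14 ∣ 14, but 6 ∤ 14.

(⇒) fails; (⇐) holds.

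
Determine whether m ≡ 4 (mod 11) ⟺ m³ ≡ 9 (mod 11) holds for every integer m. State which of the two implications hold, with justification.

Both directions hold; the statement is true.

(⇐) For the converse, argue contrapositively. If m ≢ 4 (mod 11), then m is congruent to one of 0, 1, 2, 3, 5, 6, 7, 8, 9, 10 modulo 11, and these give m³ ≡ 0, 1, 8, 5, 4, 7, 2, 6, 3, 10 respectively — never 9.

(⇒) Suppose m ≡ 4 (mod 11). Write m = 11j + 4. Then (11j + 4)³ = 1331j³ + 1452j² + 528j + 64 = 11(121j³ + 132j² + 48j + 5) + 9, so m³ ≡ 9 (mod 11).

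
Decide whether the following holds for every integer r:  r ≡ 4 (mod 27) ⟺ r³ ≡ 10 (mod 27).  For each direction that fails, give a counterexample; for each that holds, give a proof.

[⇒] Suppose r ≡ 4 (mod 27). Write r = 27j + 4. Then (27j + 4)³ = 19683j³ + 8748j² + 1296j + 64 = 27(729j³ + 324j² + 48j + 2) + 10, so r³ ≡ 10 (mod 27).

[⇐] This fails: take r = 13. Then 13³ = 2197 ≡ 10 (mod 27), yet 13 ≡ 13 (mod 27), not 4.

(⇒) holds; (⇐) fails.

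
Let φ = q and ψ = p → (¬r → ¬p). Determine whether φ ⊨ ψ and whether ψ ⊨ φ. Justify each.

[⇒] This fails. Under r = F, q = T, p = T, the left side is true but the right side is false.

[⇐] This fails. Under r = F, q = F, p = F, the left side is false but the right side is true.

(⇒) fails and (⇐) fails.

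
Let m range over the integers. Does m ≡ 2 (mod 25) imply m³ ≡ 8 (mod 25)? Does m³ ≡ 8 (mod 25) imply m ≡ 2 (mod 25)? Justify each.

Both implications hold.

[⇒] Suppose m ≡ 2 (mod 25). Write m = 25j + 2. Then (25j + 2)³ = 15625j³ + 3750j² + 300j + 8 = 25(625j³ + 150j² + 12j) + 8, so m³ ≡ 8 (mod 25).

[⇐] Conversely, suppose m³ ≡ 8 (mod 25). The only residue r in {0, …, 24} with r³ ≡ 8 (mod 25) is r = 2, so m ≡ 2 (mod 25).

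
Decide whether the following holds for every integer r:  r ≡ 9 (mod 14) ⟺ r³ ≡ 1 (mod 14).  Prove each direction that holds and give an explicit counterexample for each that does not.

(⇐) This fails: take r = 1. Then 1³ = 1 ≡ 1 (mod 14), yet 1 ≡ 1 (mod 14), not 9.

(⇒) Suppose r ≡ 9 (mod 14). Write r = 14j + 9. Then (14j + 9)³ = 2744j³ + 5292j² + 3402j + 729 = 14(196j³ + 378j² + 243j + 52) + 1, so r³ ≡ 1 (mod 14).

Only the forward direction holds.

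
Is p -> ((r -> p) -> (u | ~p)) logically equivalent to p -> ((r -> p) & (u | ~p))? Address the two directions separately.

Both directions hold; the statement is true.

[⇐] Assume the antecedent. If u is true, p -> ((r -> p) -> (u | ~p)) reduces to true regardless of the other variables. If u is false, the antecedent forces (u = F, r = F, p = F) or (u = F, r = T, p = F), and p -> ((r -> p) -> (u | ~p)) holds there. Either way p -> ((r -> p) -> (u | ~p)) holds.

[⇒] Assume the antecedent. If u is true, p -> ((r -> p) & (u | ~p)) reduces to true regardless of the other variables. If u is false, the antecedent forces (u = F, r = F, p = F) or (u = F, r = T, p = F), and p -> ((r -> p) & (u | ~p)) holds there. Either way p -> ((r -> p) & (u | ~p)) holds.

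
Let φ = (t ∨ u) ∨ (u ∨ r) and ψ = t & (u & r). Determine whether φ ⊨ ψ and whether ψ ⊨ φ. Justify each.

(⇒) fails; (⇐) holds.

(→) This fails. Under u = T, r = F, t = F, the left side is true but the right side is false.

(←) Assume the antecedent. If u is true, (t ∨ u) ∨ (u ∨ r) reduces to true regardless of the other variables. If u is false, the antecedent cannot hold. Either way (t ∨ u) ∨ (u ∨ r) holds.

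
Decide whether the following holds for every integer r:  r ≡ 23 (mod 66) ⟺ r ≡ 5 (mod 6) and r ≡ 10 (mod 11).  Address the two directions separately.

[⇒] This fails: r = 23 gives 23 ≡ 23 (mod 66) but 23 ≡ 1 (mod 11), so the conjunction on the right does not hold.

[⇐] This fails: r = 65 satisfies both congruences on the right (65 ≡ 5 mod 6 and 65 ≡ 10 mod 11) yet 65 ≡ 65 (mod 66), not 23.

Neither implication holds.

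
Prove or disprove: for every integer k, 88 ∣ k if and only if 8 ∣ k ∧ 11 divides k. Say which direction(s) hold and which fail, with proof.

Both implications hold.

(⇒) If 88 ∣ k, write k = 88q. Since 88 = 11·8, k = 8·(11q), so 8 ∣ k; and since 88 = 8·11, k = 11·(8q), so 11 ∣ k.

(⇐) Suppose 8 ∣ k and 11 ∣ k. Any common multiple of 8 and 11 is a multiple of their lcm; here gcd(8, 11) = 1, so lcm(8, 11) = 8·11 = 88, so 88 ∣ k.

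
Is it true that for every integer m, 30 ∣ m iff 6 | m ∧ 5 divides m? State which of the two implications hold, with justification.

(⇒) If 30 ∣ m, write m = 30q. Since 30 = 5·6, m = 6·(5q), so 6 ∣ m; and since 30 = 6·5, m = 5·(6q), so 5 ∣ m.

(⇐) Suppose 6 ∣ m and 5 ∣ m. Any common multiple of 6 and 5 is a multiple of their lcm; here gcd(6, 5) = 1, so lcm(6, 5) = 6·5 = 30, so 30 ∣ m.

The biconditional holds.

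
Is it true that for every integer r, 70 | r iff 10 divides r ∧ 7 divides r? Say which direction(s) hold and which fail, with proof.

Both directions hold.

(⇐) Suppose 10 ∣ r and 7 ∣ r. Any common multiple of 10 and 7 is a multiple of their lcm; here gcd(10, 7) = 1, so lcm(10, 7) = 10·7 = 70, so 70 ∣ r.

(⇒) If 70 ∣ r, write r = 70q. Since 70 = 7·10, r = 10·(7q), so 10 ∣ r; and since 70 = 10·7, r = 7·(10q), so 7 ∣ r.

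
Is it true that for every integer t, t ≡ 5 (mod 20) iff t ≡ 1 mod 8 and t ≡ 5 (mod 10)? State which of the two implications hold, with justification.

(⟸) If t ≡ 1 (mod 8) and t ≡ 5 (mod 10), then by the Chinese remainder theorem t ≡ 25 (mod 40). Since 25 ≡ 5 (mod 20) and 20 ∣ 40, we get t ≡ 5 (mod 20).

(⟹) This fails: t = 5 gives 5 ≡ 5 (mod 20) but 5 ≡ 5 (mod 8), so the conjunction on the right does not hold.

Only the reverse direction holds.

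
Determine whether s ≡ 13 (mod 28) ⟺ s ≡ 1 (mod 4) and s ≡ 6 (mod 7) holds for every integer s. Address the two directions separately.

Both implications hold.

(⟹) Suppose s ≡ 13 (mod 28); write s = 28j + 13. Since 4 ∣ 28, reducing mod 4 gives s ≡ 13 ≡ 1 (mod 4); since 7 ∣ 28, reducing mod 7 gives s ≡ 13 ≡ 6 (mod 7).

(⟸) Conversely, if s ≡ 1 (mod 4) and s ≡ 6 (mod 7), then by the Chinese remainder theorem s ≡ 13 (mod 28). This is exactly s ≡ 13 (mod 28).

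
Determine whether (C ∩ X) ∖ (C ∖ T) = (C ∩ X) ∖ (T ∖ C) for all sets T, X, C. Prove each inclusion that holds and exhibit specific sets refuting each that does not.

(⟹) Let x ∈ (C ∩ X) ∖ (C ∖ T). Then x ∈ T ∩ X ∩ C, from which x ∈ (C ∩ X) ∖ (T ∖ C).

(⟸) This inclusion fails. Take T = ∅, X = {1}, C = {1}; then 1 ∈ (C ∩ X) ∖ (T ∖ C) but 1 ∉ (C ∩ X) ∖ (C ∖ T).

The sets are not equal: only the forward inclusion holds.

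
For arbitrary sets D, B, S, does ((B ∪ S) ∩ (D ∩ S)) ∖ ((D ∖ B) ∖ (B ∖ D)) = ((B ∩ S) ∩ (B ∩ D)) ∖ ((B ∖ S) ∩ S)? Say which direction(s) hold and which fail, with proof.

The two sets are equal.

(⊇) Let x ∈ ((B ∩ S) ∩ (B ∩ D)) ∖ ((B ∖ S) ∩ S). Then x ∈ D ∩ B ∩ S, from which x ∈ ((B ∪ S) ∩ (D ∩ S)) ∖ ((D ∖ B) ∖ (B ∖ D)).

(⊆) Let x ∈ ((B ∪ S) ∩ (D ∩ S)) ∖ ((D ∖ B) ∖ (B ∖ D)). Then x ∈ D ∩ B ∩ S, from which x ∈ ((B ∩ S) ∩ (B ∩ D)) ∖ ((B ∖ S) ∩ S).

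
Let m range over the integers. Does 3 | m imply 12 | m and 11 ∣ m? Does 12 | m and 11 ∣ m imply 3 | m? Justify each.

(⇒) This fails: take m = 3. Certainly 3 ∣ 3, but 12 ∤ 3.

(⇐) Suppose 12 ∣ m and 11 ∣ m. Any common multiple of 12 and 11 is a multiple of their lcm; here gcd(12, 11) = 1, so lcm(12, 11) = 12·11 = 132, so 132 ∣ m. Since 3 ∣ 132, it follows that 3 ∣ m.

Only the reverse direction holds.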